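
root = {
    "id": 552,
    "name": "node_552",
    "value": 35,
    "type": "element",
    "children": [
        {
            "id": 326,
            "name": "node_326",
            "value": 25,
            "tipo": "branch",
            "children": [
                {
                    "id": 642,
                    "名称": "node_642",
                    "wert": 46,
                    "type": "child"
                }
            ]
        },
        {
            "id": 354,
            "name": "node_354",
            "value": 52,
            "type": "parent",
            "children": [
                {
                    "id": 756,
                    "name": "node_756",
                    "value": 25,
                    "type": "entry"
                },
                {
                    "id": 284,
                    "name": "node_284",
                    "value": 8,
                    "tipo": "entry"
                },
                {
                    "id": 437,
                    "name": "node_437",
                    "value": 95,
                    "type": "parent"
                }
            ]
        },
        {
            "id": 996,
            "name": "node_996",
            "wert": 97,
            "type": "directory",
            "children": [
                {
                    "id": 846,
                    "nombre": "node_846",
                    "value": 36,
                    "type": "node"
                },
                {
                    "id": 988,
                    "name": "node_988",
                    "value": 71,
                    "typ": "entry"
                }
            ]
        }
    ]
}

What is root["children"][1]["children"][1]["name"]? "node_284"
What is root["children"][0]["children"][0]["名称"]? "node_642"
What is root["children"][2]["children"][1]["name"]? "node_988"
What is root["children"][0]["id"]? 326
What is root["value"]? 35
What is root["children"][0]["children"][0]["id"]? 642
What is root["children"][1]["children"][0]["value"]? 25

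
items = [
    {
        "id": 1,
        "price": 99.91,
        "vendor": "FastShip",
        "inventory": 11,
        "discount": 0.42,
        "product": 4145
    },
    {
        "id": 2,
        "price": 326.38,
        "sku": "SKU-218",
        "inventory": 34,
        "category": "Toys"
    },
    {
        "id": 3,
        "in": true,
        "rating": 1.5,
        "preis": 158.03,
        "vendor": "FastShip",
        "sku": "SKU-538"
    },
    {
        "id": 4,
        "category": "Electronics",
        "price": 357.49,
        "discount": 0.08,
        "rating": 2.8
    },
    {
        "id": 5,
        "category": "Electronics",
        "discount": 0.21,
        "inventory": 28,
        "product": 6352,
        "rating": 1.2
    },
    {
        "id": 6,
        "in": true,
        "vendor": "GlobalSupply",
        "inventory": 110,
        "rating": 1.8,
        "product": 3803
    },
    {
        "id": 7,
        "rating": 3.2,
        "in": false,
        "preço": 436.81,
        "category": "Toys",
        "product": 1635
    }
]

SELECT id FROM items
[1, 2, 3, 4, 5, 6, 7]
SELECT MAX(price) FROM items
357.49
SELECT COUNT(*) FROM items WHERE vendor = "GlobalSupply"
1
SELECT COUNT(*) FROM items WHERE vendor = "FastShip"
2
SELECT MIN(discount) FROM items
0.08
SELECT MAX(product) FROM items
6352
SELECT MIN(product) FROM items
1635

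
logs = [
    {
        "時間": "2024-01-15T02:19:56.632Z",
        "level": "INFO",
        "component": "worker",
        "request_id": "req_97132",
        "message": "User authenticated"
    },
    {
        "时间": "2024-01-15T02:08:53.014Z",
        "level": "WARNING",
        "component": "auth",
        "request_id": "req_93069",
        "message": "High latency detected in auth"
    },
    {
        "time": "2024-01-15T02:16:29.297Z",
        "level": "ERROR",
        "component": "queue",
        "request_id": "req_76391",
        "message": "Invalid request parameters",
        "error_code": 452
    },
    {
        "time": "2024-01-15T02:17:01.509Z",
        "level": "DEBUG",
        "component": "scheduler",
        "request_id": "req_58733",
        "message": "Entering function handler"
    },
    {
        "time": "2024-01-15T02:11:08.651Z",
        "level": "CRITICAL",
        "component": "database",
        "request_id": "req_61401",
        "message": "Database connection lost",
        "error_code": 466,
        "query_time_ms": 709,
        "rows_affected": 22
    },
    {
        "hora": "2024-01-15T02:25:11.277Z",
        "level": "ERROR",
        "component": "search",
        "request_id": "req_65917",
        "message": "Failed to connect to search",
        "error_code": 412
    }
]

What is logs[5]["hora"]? "2024-01-15T02:25:11.277Z"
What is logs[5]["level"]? "ERROR"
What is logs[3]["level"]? "DEBUG"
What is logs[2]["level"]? "ERROR"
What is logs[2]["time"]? "2024-01-15T02:16:29.297Z"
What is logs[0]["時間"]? "2024-01-15T02:19:56.632Z"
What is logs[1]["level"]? "WARNING"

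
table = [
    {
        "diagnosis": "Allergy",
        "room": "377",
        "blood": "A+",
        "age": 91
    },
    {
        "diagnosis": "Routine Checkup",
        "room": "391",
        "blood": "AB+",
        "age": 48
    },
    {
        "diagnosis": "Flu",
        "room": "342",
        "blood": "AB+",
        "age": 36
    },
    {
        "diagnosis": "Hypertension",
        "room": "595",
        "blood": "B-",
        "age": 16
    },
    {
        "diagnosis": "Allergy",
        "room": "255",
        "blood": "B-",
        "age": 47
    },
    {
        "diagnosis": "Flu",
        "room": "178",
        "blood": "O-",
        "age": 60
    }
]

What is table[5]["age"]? 60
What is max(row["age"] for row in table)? 91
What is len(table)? 6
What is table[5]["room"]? "178"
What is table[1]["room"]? "391"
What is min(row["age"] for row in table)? 16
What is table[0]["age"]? 91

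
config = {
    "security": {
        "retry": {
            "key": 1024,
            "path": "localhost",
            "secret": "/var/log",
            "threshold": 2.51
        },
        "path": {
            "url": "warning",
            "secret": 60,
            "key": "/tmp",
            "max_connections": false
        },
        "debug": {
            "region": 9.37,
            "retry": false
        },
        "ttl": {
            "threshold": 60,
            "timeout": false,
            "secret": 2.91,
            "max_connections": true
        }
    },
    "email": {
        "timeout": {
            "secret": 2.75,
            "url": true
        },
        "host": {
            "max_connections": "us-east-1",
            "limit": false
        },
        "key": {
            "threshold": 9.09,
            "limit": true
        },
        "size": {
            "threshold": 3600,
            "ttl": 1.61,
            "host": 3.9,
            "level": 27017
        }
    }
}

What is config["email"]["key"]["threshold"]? 9.09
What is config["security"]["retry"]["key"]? 1024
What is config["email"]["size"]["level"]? 27017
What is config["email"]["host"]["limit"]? False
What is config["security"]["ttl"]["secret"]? 2.91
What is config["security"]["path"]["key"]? "/tmp"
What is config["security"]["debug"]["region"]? 9.37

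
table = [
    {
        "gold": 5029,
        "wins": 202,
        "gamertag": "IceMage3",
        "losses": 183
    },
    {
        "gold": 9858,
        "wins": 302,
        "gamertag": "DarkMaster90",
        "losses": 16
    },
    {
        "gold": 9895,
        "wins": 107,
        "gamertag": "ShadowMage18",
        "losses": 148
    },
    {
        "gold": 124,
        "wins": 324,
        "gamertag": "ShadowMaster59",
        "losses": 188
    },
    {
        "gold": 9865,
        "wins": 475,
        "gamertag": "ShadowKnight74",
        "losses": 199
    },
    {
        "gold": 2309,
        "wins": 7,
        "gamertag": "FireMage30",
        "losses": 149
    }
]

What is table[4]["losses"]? 199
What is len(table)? 6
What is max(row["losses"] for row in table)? 199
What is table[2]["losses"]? 148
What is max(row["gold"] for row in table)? 9895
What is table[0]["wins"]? 202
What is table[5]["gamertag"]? "FireMage30"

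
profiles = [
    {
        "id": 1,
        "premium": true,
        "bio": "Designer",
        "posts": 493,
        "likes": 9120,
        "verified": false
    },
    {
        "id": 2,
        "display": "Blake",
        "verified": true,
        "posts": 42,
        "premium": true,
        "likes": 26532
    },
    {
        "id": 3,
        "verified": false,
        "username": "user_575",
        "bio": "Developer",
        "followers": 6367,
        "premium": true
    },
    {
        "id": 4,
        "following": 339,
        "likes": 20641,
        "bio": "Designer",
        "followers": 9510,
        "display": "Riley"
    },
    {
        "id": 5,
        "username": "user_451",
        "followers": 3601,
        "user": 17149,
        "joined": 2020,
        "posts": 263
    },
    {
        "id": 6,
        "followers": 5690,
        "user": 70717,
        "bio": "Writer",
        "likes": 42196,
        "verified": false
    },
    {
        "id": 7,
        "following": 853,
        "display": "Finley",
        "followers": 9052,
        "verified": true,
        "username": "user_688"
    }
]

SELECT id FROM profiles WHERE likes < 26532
[1, 4]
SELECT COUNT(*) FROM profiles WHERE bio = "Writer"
1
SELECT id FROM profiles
[1, 2, 3, 4, 5, 6, 7]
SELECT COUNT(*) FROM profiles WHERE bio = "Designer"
2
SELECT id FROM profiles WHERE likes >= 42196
[6]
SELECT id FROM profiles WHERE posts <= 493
[1, 2, 5]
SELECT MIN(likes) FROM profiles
9120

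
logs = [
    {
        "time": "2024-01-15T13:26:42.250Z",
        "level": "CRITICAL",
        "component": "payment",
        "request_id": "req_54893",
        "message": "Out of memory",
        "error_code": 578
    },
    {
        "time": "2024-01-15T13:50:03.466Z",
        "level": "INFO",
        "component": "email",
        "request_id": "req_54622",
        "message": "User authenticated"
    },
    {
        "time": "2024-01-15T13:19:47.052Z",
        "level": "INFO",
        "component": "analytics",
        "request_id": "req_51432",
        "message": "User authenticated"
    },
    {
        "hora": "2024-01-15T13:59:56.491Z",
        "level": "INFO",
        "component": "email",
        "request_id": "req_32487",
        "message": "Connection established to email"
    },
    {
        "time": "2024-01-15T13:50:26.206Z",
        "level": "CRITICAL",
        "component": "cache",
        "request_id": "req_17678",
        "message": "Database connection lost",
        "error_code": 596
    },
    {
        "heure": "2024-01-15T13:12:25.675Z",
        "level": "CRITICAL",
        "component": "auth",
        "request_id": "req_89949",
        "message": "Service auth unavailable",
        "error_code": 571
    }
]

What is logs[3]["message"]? "Connection established to email"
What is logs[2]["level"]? "INFO"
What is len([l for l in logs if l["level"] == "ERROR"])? 0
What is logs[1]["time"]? "2024-01-15T13:50:03.466Z"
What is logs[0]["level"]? "CRITICAL"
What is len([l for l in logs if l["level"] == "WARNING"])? 0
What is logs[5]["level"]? "CRITICAL"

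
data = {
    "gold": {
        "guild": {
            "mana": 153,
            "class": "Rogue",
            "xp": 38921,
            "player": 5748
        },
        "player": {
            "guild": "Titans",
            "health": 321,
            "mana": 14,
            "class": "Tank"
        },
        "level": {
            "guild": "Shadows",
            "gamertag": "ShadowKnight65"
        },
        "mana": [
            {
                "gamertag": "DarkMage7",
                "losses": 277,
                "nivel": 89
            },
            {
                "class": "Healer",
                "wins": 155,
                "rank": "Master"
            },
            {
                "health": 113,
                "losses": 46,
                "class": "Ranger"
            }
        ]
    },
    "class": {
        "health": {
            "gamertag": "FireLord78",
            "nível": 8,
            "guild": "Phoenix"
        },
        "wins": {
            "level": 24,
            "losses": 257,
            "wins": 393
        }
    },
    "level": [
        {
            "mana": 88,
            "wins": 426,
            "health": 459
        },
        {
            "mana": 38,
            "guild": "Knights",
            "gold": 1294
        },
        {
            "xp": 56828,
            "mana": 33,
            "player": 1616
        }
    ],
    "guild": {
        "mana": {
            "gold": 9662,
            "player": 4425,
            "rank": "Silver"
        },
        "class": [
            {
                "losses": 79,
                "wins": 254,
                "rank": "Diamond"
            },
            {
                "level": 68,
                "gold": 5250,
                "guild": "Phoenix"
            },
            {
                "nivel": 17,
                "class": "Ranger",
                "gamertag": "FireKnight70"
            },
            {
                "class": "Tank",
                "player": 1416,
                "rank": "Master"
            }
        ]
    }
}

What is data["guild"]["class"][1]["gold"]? 5250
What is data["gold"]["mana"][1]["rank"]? "Master"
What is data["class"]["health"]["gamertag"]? "FireLord78"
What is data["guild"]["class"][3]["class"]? "Tank"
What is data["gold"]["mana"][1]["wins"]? 155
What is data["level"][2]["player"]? 1616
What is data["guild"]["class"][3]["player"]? 1416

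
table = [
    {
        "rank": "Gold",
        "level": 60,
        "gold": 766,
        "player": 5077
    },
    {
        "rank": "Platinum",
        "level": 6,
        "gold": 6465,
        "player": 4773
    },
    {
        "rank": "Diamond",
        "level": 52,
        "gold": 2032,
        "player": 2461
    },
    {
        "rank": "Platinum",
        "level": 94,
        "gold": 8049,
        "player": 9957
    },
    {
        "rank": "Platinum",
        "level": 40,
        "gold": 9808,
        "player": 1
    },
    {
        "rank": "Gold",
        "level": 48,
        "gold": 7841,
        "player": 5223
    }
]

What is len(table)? 6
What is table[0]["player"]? 5077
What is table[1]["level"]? 6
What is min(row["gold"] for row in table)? 766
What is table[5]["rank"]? "Gold"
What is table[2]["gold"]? 2032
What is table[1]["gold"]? 6465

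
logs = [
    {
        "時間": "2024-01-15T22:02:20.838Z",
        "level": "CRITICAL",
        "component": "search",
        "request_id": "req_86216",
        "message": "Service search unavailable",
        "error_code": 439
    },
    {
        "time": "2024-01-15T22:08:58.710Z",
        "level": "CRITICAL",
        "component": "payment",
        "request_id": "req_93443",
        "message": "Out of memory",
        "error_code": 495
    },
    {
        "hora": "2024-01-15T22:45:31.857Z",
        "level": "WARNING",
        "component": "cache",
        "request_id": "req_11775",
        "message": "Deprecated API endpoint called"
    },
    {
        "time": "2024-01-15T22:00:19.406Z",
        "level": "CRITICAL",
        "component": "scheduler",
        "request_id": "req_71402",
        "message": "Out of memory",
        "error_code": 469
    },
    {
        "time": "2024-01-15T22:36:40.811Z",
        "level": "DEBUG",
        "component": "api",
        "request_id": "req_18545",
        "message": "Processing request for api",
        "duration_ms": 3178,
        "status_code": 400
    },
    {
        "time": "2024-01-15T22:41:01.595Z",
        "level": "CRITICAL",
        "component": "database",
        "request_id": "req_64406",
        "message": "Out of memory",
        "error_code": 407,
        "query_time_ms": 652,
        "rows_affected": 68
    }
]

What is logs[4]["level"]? "DEBUG"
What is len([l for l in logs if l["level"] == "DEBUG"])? 1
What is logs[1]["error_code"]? 495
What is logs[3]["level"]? "CRITICAL"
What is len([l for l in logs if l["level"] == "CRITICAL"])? 4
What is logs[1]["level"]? "CRITICAL"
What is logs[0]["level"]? "CRITICAL"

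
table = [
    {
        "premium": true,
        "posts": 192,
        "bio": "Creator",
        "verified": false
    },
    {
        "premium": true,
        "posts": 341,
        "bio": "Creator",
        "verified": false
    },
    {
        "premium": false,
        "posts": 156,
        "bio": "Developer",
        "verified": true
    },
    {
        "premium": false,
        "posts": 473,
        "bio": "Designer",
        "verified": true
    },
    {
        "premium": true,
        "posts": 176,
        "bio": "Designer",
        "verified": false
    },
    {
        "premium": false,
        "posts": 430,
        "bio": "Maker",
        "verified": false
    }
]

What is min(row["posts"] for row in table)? 156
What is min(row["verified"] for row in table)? False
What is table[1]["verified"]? False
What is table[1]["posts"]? 341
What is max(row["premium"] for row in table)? True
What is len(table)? 6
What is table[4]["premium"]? True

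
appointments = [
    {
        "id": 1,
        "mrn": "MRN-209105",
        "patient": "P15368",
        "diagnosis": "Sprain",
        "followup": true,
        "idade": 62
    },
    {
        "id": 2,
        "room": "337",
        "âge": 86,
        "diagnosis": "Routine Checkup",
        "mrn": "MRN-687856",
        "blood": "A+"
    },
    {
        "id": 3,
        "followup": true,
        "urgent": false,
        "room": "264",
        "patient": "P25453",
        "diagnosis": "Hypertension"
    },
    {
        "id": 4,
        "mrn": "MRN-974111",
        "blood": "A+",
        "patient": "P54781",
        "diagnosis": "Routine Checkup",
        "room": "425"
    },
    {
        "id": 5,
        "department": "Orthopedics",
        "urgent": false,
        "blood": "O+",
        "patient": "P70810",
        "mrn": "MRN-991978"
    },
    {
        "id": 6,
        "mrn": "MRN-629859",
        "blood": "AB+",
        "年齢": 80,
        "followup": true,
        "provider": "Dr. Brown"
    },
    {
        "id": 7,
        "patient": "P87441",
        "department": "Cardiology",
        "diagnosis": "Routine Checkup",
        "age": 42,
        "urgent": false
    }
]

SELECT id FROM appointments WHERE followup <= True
[1, 3, 6]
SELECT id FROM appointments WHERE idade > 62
[]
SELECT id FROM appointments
[1, 2, 3, 4, 5, 6, 7]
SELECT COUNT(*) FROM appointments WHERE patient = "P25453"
1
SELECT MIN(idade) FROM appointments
62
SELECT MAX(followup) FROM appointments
True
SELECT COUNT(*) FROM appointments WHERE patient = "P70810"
1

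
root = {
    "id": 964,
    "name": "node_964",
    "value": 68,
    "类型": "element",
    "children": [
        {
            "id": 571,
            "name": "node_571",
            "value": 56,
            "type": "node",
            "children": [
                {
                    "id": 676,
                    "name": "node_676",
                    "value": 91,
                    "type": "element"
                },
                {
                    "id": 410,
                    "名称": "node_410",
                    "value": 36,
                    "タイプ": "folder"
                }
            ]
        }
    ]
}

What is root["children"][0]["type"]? "node"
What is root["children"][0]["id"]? 571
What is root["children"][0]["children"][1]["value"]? 36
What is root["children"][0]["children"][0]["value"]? 91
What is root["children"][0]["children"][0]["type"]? "element"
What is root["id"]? 964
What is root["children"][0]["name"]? "node_571"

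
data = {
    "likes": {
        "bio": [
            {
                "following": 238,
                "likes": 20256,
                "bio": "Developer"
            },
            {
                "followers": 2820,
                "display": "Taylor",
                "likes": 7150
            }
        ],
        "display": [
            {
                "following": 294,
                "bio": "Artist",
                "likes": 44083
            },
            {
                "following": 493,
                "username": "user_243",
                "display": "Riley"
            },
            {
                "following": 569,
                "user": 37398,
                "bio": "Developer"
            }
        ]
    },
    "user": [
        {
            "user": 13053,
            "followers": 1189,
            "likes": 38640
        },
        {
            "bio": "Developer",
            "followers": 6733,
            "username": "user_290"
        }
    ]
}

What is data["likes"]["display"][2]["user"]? 37398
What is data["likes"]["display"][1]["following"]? 493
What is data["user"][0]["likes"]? 38640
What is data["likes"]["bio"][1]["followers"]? 2820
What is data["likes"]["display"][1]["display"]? "Riley"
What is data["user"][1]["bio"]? "Developer"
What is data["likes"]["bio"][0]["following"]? 238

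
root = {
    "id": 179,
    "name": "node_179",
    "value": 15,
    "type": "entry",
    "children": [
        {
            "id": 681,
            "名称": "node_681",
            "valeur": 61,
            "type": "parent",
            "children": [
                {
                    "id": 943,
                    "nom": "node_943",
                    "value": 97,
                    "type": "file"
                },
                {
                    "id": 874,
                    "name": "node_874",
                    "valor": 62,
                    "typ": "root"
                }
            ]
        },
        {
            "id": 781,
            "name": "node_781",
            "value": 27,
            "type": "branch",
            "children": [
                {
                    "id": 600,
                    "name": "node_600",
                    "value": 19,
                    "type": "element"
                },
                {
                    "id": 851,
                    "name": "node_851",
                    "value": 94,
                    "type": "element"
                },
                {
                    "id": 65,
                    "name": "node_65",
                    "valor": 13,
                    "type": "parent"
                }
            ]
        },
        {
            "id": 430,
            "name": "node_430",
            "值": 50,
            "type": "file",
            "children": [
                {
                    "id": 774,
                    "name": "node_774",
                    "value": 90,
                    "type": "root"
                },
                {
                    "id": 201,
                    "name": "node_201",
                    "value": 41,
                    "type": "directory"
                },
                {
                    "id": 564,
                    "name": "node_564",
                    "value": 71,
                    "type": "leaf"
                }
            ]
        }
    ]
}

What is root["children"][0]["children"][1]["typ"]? "root"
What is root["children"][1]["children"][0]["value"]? 19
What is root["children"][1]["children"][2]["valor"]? 13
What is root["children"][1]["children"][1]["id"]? 851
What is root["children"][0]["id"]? 681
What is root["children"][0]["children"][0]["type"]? "file"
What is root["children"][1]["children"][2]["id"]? 65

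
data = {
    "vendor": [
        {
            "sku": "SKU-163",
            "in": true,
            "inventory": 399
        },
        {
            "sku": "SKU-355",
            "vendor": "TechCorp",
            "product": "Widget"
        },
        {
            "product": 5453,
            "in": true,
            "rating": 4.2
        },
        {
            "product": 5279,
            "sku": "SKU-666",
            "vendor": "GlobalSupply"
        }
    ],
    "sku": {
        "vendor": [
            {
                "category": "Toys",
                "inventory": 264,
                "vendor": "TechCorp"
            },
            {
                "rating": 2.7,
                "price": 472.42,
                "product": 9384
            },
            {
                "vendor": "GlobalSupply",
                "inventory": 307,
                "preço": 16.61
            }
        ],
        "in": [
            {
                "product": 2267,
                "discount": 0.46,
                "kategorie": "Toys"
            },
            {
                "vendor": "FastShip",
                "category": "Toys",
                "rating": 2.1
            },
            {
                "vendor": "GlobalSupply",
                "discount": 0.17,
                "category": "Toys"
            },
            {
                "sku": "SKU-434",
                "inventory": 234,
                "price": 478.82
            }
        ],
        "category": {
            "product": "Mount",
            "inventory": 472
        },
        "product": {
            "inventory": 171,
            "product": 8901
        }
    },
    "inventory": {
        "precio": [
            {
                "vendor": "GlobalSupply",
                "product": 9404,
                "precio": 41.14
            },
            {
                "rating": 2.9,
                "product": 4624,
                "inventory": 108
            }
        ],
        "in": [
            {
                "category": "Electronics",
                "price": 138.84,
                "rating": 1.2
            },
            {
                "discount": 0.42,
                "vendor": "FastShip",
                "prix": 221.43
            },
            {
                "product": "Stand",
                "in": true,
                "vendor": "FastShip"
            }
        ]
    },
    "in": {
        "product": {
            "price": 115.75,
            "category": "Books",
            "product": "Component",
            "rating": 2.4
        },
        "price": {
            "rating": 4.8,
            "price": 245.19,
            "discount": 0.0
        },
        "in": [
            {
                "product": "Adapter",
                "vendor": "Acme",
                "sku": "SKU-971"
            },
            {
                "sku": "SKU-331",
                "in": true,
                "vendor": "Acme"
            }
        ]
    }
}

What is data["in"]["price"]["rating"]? 4.8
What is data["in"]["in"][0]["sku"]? "SKU-971"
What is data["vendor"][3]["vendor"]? "GlobalSupply"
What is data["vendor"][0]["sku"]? "SKU-163"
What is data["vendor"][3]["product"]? 5279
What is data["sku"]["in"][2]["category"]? "Toys"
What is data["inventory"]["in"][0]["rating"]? 1.2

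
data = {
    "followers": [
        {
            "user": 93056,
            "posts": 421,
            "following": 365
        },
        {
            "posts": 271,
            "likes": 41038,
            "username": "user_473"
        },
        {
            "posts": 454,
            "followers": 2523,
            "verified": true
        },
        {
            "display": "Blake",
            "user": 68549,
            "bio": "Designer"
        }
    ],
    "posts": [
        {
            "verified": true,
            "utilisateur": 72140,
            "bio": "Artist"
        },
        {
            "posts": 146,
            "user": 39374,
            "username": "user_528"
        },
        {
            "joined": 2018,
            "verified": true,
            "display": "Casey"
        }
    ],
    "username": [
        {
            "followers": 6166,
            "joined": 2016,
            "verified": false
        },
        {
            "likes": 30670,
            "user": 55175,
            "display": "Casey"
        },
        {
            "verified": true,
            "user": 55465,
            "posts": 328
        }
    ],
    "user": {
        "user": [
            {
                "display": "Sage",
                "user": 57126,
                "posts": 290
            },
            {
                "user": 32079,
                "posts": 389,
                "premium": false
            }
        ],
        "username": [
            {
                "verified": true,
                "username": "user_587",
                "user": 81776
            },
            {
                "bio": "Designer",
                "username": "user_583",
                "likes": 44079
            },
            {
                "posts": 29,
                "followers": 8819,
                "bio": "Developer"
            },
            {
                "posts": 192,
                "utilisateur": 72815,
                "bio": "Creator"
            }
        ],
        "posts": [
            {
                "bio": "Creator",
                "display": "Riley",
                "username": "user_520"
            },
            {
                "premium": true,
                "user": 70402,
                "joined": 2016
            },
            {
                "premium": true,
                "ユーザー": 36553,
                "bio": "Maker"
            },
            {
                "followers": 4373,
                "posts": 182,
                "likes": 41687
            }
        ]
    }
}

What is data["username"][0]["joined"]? 2016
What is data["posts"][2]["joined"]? 2018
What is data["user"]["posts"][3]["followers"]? 4373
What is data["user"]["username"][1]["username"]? "user_583"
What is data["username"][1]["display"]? "Casey"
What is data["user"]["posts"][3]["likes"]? 41687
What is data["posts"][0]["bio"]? "Artist"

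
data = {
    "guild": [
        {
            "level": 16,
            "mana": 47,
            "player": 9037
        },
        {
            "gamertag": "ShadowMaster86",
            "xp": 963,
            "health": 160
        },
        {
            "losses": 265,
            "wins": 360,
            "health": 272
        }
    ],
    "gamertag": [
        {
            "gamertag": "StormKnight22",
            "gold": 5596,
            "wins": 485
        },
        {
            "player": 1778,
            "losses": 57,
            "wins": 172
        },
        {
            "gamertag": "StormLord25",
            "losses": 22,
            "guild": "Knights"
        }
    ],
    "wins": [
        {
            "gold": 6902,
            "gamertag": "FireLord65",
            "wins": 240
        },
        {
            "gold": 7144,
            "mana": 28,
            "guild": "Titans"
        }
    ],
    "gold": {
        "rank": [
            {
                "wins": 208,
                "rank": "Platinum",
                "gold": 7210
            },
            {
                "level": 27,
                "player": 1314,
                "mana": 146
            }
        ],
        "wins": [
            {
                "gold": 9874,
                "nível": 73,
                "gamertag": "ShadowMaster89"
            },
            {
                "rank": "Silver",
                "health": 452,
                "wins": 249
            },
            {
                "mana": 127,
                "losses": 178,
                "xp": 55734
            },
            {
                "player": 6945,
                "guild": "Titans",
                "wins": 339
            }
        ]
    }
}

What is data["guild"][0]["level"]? 16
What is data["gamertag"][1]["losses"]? 57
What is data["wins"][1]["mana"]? 28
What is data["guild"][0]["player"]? 9037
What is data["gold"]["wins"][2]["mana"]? 127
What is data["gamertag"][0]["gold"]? 5596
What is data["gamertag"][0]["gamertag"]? "StormKnight22"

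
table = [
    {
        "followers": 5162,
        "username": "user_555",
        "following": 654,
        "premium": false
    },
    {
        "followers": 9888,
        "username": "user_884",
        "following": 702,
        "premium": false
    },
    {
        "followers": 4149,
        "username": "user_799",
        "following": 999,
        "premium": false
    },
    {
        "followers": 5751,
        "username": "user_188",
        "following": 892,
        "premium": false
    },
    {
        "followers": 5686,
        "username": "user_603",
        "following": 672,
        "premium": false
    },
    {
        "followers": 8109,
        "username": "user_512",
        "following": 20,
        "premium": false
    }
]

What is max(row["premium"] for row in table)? False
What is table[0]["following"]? 654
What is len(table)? 6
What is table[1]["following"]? 702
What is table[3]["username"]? "user_188"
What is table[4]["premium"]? False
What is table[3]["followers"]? 5751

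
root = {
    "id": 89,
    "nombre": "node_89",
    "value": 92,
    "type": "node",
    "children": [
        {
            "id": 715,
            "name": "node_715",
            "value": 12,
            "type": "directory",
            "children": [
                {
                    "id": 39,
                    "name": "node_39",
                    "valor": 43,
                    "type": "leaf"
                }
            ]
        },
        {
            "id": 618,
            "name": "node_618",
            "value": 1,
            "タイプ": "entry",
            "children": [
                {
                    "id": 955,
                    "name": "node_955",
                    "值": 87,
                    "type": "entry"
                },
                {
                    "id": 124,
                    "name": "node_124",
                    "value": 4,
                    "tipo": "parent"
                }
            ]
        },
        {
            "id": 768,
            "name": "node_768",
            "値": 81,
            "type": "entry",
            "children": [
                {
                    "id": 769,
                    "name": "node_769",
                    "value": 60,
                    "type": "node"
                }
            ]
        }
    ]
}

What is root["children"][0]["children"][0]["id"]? 39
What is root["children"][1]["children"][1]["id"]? 124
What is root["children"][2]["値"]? 81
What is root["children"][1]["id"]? 618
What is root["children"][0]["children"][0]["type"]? "leaf"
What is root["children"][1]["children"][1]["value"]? 4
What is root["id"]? 89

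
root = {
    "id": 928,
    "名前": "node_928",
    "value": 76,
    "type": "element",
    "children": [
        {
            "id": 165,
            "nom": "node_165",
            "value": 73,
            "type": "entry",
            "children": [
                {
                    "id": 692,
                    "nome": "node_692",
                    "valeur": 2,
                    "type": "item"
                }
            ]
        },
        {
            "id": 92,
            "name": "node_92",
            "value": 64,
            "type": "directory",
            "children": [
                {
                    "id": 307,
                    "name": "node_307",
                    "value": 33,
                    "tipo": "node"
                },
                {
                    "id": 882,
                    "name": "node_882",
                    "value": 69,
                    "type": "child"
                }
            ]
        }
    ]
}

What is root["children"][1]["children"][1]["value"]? 69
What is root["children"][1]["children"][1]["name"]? "node_882"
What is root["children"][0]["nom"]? "node_165"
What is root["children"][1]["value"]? 64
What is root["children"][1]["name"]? "node_92"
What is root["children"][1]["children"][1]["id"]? 882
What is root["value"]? 76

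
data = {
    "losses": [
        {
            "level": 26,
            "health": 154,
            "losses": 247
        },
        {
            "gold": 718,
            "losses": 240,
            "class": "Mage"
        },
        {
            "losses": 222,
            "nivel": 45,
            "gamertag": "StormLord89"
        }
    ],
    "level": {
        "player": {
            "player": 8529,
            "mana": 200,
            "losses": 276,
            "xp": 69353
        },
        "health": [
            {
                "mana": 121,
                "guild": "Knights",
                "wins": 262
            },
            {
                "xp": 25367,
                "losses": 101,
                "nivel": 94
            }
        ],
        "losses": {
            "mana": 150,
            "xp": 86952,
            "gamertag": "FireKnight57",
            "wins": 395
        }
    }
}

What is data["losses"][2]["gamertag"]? "StormLord89"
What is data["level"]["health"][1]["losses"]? 101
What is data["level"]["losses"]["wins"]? 395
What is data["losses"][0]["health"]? 154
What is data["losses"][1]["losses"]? 240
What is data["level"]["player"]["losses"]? 276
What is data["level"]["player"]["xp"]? 69353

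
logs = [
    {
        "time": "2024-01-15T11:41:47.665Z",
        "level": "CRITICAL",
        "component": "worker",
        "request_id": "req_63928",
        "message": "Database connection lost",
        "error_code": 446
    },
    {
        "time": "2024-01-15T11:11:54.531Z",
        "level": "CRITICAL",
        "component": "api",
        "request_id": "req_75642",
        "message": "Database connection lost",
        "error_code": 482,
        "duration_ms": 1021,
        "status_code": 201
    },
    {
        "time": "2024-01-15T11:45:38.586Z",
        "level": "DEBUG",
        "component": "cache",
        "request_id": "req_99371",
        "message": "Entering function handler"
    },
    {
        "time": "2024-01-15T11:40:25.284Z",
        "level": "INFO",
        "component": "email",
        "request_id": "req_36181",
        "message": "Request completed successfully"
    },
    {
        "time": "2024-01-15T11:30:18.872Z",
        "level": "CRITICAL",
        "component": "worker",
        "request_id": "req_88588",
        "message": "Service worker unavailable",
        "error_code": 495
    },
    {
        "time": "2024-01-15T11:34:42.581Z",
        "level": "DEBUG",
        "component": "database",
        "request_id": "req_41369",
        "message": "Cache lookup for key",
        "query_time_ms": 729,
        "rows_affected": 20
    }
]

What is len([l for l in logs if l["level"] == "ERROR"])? 0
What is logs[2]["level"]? "DEBUG"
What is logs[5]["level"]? "DEBUG"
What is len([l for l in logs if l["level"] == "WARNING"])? 0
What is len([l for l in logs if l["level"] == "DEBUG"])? 2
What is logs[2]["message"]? "Entering function handler"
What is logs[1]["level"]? "CRITICAL"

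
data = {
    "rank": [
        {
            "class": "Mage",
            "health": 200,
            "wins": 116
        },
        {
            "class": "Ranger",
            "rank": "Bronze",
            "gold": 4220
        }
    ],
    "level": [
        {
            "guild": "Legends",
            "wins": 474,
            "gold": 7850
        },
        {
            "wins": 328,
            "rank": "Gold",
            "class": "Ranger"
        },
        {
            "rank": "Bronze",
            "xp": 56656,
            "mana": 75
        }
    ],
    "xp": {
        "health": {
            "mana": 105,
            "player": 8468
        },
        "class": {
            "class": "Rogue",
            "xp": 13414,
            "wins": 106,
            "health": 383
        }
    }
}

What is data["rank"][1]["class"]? "Ranger"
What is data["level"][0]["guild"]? "Legends"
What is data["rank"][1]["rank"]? "Bronze"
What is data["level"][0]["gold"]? 7850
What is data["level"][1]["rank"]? "Gold"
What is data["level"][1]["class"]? "Ranger"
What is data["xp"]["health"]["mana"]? 105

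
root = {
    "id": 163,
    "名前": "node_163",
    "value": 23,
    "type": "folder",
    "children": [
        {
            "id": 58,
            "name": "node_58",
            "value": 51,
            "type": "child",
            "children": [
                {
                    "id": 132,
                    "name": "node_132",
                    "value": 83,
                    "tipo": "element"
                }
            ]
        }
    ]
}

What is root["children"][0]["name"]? "node_58"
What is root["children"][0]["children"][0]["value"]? 83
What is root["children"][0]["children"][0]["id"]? 132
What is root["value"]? 23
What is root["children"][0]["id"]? 58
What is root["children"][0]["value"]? 51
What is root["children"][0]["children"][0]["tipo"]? "element"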